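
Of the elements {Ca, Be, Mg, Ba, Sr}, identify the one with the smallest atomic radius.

Be

Be is in period 2, group 2; Mg is in period 3, group 2; Ca is in period 4, group 2; Sr is in period 5, group 2; Ba is in period 6, group 2.
Atomic radius shrinks across a period as nuclear charge pulls the same shell inward, and grows down a group as new shells are added.
All are in group 2, so atomic radius increases down the group.
The smallest atomic radius among these belongs to Be.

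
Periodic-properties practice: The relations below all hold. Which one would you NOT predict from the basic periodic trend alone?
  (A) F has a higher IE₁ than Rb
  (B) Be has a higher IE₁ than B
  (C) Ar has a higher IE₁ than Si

The general trend: IE₁ increases across a period and decreases down a group.
(A) F (period 2, group 17) vs Rb (period 5, group 1): the stated order agrees with the simple trend.
(B) Be (period 2, group 2) vs B (period 2, group 13): the stated order contradicts the simple trend.
(C) Ar (period 3, group 18) vs Si (period 3, group 14): the stated order agrees with the simple trend.
The exception is (B): removing B's lone 2p electron is easier than breaking Be's filled 2s².

(B)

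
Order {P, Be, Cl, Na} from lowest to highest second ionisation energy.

Be < P < Cl < Na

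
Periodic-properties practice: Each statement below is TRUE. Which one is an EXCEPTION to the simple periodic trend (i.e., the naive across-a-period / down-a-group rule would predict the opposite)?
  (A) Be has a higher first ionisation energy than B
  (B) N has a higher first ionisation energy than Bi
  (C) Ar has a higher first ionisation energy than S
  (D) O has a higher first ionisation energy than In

The general trend: first ionisation energy increases across a period and decreases down a group.
(A) Be (period 2, group 2) vs B (period 2, group 13): the stated order contradicts the simple trend.
(B) N (period 2, group 15) vs Bi (period 6, group 15): the stated order agrees with the simple trend.
(C) Ar (period 3, group 18) vs S (period 3, group 16): the stated order agrees with the simple trend.
(D) O (period 2, group 16) vs In (period 5, group 13): the stated order agrees with the simple trend.
The exception is (A): removing B's lone 2p electron is easier than breaking Be's filled 2s².

(A)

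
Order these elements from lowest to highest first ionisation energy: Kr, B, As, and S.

B < As < S < Kr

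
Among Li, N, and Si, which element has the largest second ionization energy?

Li

The second ionization energy removes an electron from the +1 ion. For each element: Li⁺ is the bare [He] core; N⁺ still has 4 valence electrons; Si⁺ still has 3 valence electrons.
Breaking into a closed-shell core is much more expensive than removing a leftover valence electron — Li has the largest IE_2 here.
Valence configurations: N⁺ [He]2s²2p², Si⁺ [Ne]3s²3p¹.
Tabulated IE_2 (kJ/mol): Li 7298, N 2856, Si 1577.
So the second ionization energies run Si < N < Li.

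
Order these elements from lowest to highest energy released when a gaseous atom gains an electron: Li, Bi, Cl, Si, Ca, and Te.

Ca < Li < Bi < Si < Te < Cl

Li is in period 2, group 1; Si is in period 3, group 14; Cl is in period 3, group 17; Ca is in period 4, group 2; Te is in period 5, group 16; Bi is in period 6, group 15.
EA tends to increase across a period and decrease down a group, though the pattern is less regular than for IE or radius.
Neither a single period nor a single group — weigh both effects.
Li > Ca: the two effects oppose for this pair; the down-group effect wins (60 vs 2 kJ/mol).
Bi > Li: the two effects oppose for this pair; the across-period effect wins (91 vs 60 kJ/mol).
Si > Bi: period and group pull opposite ways; the down-group shift dominates (134 vs 91 kJ/mol).
Te > Si: the two effects oppose for this pair; the across-period effect wins (190 vs 134 kJ/mol).
Cl > Te: both effects reinforce here, so Cl is clearly the higher of the two.
Approximate values (kJ/mol): Li 60, Si 134, Cl 349, Ca 2, Te 190, Bi 91.
So from lowest to highest: Ca < Li < Bi < Si < Te < Cl.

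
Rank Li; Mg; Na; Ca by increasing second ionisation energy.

Ca < Mg < Na < Li

After 1 electron has been removed, what remains? Li⁺ is the bare [He] core; Mg⁺ still has 1 valence electron; Na⁺ is the bare [Ne] core; Ca⁺ still has 1 valence electron.
Breaking into a closed-shell core is much more expensive than removing a leftover valence electron — Na and Li have the largest IE_2 here.
Valence configurations: Mg⁺ [Ne]3s¹, Ca⁺ [Ar]4s¹.
The numbers (kJ/mol): Li 7298, Mg 1451, Na 4562, Ca 1145.
So the second ionization energies run Ca < Mg < Na < Li.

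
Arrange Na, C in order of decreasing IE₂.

Na, C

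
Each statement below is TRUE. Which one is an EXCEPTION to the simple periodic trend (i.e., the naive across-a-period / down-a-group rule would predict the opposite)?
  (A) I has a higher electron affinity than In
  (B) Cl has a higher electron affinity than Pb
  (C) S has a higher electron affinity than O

The general trend: electron affinity increases across a period and decreases down a group.
(A) I (period 5, group 17) vs In (period 5, group 13): the stated order agrees with the simple trend.
(B) Cl (period 3, group 17) vs Pb (period 6, group 14): the stated order agrees with the simple trend.
(C) S (period 3, group 16) vs O (period 2, group 16): the stated order contradicts the simple trend.
The exception is (C): the compact 2p subshell of O repels the added electron more than S's larger 3p does.

(C)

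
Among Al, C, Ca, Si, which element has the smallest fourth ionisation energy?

Si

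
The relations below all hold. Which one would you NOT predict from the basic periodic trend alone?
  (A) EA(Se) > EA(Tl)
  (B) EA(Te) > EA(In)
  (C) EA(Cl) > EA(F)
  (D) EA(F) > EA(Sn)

(C)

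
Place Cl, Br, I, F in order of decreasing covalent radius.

I > Br > Cl > F

Moving right in a period, electrons are added to the same shell under a stronger nuclear pull, so atoms get smaller; moving down, a new shell is opened and atoms get larger.
All are in group 17, so atomic radius increases down the group.
So from largest to smallest: I > Br > Cl > F.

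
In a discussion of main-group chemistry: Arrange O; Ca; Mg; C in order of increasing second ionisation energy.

Ca < Mg < C < O

After 1 electron has been removed, what remains? O⁺ still has 5 valence electrons; Ca⁺ still has 1 valence electron; Mg⁺ still has 1 valence electron; C⁺ still has 3 valence electrons.
All are still removing valence electrons, so compare the +1 ions as you would atoms: IE_2 generally rises across a period (higher Z_eff) and falls down a group (larger shell), subject to the usual subshell exceptions.
Valence configurations: O⁺ [He]2s²2p³, Ca⁺ [Ar]4s¹, Mg⁺ [Ne]3s¹, C⁺ [He]2s²2p¹.
Approximate IE_2 values (kJ/mol): O 3388, Ca 1145, Mg 1451, C 2353.
Overall IE_2 order: Ca < Mg < C < O.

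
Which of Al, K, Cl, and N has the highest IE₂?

IE_2 is the cost of taking one more electron from the +1 cation: Al⁺ still has 2 valence electrons; K⁺ is the bare [Ar] core; Cl⁺ still has 6 valence electrons; N⁺ still has 4 valence electrons.
Breaking into a closed-shell core is much more expensive than removing a leftover valence electron — K has the largest IE_2 here.
Valence configurations: Al⁺ [Ne]3s², Cl⁺ [Ne]3s²3p⁴, N⁺ [He]2s²2p².
Approximate IE_2 values (kJ/mol): Al 1817, K 3052, Cl 2298, N 2856.
So the second ionization energies run Al < Cl < N < K.

K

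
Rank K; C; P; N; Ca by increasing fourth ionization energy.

P < K < C < Ca < N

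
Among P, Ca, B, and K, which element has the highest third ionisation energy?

Ca

After 2 electrons have been removed, what remains? P²⁺ still has 3 valence electrons; Ca²⁺ is the bare [Ar] core; B²⁺ still has 1 valence electron; K²⁺ is already 1 electron into the core.
Pulling an electron out of a noble-gas core costs far more than removing a remaining valence electron, so K and Ca sit at the high end of IE_3.
Valence configurations: P²⁺ [Ne]3s²3p¹, B²⁺ [He]2s¹.
Tabulated IE_3 (kJ/mol): P 2914, Ca 4912, B 3660, K 4420.
Putting it together, IE_3: P < B < K < Ca.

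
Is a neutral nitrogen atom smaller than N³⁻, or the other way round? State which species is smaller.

Forming N³⁻ adds 3 electrons to N. More electron–electron repulsion in the same shell, with unchanged nuclear charge, lets the cloud expand.
An anion is larger than its parent atom: N³⁻ > N.

N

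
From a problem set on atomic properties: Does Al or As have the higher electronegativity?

Al is in period 3, group 13; As is in period 4, group 15.
Smaller atoms with higher effective nuclear charge are more electronegative.
Here both period and group differ, so the two effects have to be weighed against each other.
As > Al: the two effects oppose for this pair; the across-period effect wins (2.18 vs 1.61).
Tabulated electronegativity (Pauling): Al 1.61, As 2.18.
So As has the higher electronegativity (As > Al).

As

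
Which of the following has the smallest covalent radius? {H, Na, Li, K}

H is in period 1, group 1; Li is in period 2, group 1; Na is in period 3, group 1; K is in period 4, group 1.
Moving right in a period, electrons are added to the same shell under a stronger nuclear pull, so atoms get smaller; moving down, a new shell is opened and atoms get larger.
All are in group 1, so atomic radius increases down the group.
The smallest covalent radius among these belongs to H.

H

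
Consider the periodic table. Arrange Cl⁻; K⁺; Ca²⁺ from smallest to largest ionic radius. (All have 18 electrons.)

All of these have 18 electrons, so size is governed by nuclear charge alone: the more protons, the stronger the pull on the same electron cloud, and the smaller the ion.
Nuclear charges: Ca²⁺ (Z=20), K⁺ (Z=19), Cl⁻ (Z=17).
Smallest to largest: Ca²⁺ < K⁺ < Cl⁻.

Ca²⁺, K⁺, Cl⁻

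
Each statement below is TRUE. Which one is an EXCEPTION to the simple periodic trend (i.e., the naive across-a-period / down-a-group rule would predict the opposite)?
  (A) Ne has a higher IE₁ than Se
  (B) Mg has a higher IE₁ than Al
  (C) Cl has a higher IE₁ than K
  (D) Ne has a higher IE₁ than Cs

(B)

The general trend: IE₁ increases across a period and decreases down a group.
(A) Ne (period 2, group 18) vs Se (period 4, group 16): the stated order agrees with the simple trend.
(B) Mg (period 3, group 2) vs Al (period 3, group 13): the stated order contradicts the simple trend.
(C) Cl (period 3, group 17) vs K (period 4, group 1): the stated order agrees with the simple trend.
(D) Ne (period 2, group 18) vs Cs (period 6, group 1): the stated order agrees with the simple trend.
The exception is (B): Al's single 3p electron is easier to remove than one from Mg's filled 3s².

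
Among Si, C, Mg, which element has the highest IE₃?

After 2 electrons have been removed, what remains? Si²⁺ still has 2 valence electrons; C²⁺ still has 2 valence electrons; Mg²⁺ is the bare [Ne] core.
Core electrons are held far more tightly than valence electrons, so Mg tops the IE_3 order.
Valence configurations: Si²⁺ [Ne]3s², C²⁺ [He]2s².
The numbers (kJ/mol): Si 3232, C 4620, Mg 7733.
So the third ionization energies run Si < C < Mg.

Mg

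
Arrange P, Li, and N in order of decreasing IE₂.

Li > N > P

IE_2 is the cost of taking one more electron from the +1 cation: P⁺ still has 4 valence electrons; Li⁺ is the bare [He] core; N⁺ still has 4 valence electrons.
Pulling an electron out of a noble-gas core costs far more than removing a remaining valence electron, so Li sits at the high end of IE_2.
Valence configurations: P⁺ [Ne]3s²3p², N⁺ [He]2s²2p².
The numbers (kJ/mol): P 1907, Li 7298, N 2856.
So the second ionization energies run P < N < Li.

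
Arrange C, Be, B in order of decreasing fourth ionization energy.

B, Be, C

Consider each +3 ion: C³⁺ still has 1 valence electron; Be³⁺ is already 1 electron into the core; B³⁺ is the bare [He] core.
Pulling an electron out of a noble-gas core costs far more than removing a remaining valence electron, so Be and B sit at the high end of IE_4.
Approximate IE_4 values (kJ/mol): C 6223, Be 21007, B 25026.
Putting it together, IE_4: C < Be < B.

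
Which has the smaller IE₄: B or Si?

Si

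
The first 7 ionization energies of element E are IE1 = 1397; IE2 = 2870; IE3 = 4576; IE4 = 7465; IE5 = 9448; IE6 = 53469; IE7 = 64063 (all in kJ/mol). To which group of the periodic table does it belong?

Look for the largest jump between consecutive ionization energies: IE6/IE5 ≈ 5.7, far larger than any earlier ratio.
That jump marks the point where a core electron is being removed. So the atom has 5 valence electrons.
A main-group element with 5 valence electrons is in group 15.

Group 15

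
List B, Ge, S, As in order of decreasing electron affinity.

B is in period 2, group 13; S is in period 3, group 16; Ge is in period 4, group 14; As is in period 4, group 15.
EA tends to increase across a period and decrease down a group, though the pattern is less regular than for IE or radius.
Here both period and group differ, so the two effects have to be weighed against each other.
As > B: period and group pull opposite ways; the across-period shift dominates (78 vs 27 kJ/mol).
Ge > As: this pair runs against the simple trend — see the exception note.
S > Ge: both effects reinforce here, so S is clearly the higher of the two.
Note the exception: Ge has a higher electron affinity than As, contrary to the simple trend — adding an electron to As's half-filled 4p³ is unfavourable, so Ge (4p²) has the more exothermic EA.
Approximate values (kJ/mol): B 27, S 200, Ge 119, As 78.
So from highest to lowest: S > Ge > As > B.

S, Ge, As, B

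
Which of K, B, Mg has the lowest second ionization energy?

Mg

Consider each +1 ion: K⁺ is the bare [Ar] core; B⁺ still has 2 valence electrons; Mg⁺ still has 1 valence electron.
Pulling an electron out of a noble-gas core costs far more than removing a remaining valence electron, so K sits at the high end of IE_2.
Valence configurations: B⁺ [He]2s², Mg⁺ [Ne]3s¹.
Approximate IE_2 values (kJ/mol): K 3052, B 2427, Mg 1451.
Putting it together, IE_2: Mg < B < K.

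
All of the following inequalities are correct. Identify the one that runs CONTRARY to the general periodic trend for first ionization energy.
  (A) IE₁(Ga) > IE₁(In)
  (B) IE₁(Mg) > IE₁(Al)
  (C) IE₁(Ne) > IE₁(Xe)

(B)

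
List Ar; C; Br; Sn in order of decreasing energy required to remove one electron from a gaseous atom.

C is in period 2, group 14; Ar is in period 3, group 18; Br is in period 4, group 17; Sn is in period 5, group 14.
IE₁ increases left→right with effective nuclear charge and decreases top→bottom as the valence shell moves farther out.
Neither a single period nor a single group — weigh both effects.
C > Sn: C sits above Sn in group 14, so the down-group effect alone puts C higher.
Br > C: the two effects oppose for this pair; the across-period effect wins (1140 vs 1086 kJ/mol).
Ar > Br: both effects reinforce here, so Ar is clearly the higher of the two.
Tabulated first ionization energy (kJ/mol): C 1086, Ar 1521, Br 1140, Sn 709.
So from highest to lowest: Ar > Br > C > Sn.

Ar, Br, C, Sn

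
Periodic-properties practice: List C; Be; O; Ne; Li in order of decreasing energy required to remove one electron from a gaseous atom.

Li is in period 2, group 1; Be is in period 2, group 2; C is in period 2, group 14; O is in period 2, group 16; Ne is in period 2, group 18.
Across a period the outer electron is held more tightly (higher IE₁); down a group it sits in a higher shell, more shielded, and comes off more easily.
All lie in period 2, so first ionization energy increases left to right.
So from highest to lowest: Ne > O > C > Be > Li.

Ne, O, C, Be, Li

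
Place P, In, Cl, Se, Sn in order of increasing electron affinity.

P is in period 3, group 15; Cl is in period 3, group 17; Se is in period 4, group 16; In is in period 5, group 13; Sn is in period 5, group 14.
Electron affinity generally becomes more exothermic across a period toward the halogens and less exothermic down a group.
Neither a single period nor a single group — weigh both effects.
P > In: relative to In, both the across-period and down-group shifts push P's electron affinity up.
Sn > P: this pair runs against the simple trend — see the exception note.
Se > Sn: relative to Sn, both the across-period and down-group shifts push Se's electron affinity up.
Cl > Se: relative to Se, both the across-period and down-group shifts push Cl's electron affinity up.
Note the exception: Sn has a higher electron affinity than P, contrary to the simple trend — adding an electron to P's half-filled np³ subshell costs electron-pairing energy.
Tabulated electron affinity (kJ/mol): P 72, Cl 349, Se 195, In 29, Sn 107.
So from lowest to highest: In < P < Sn < Se < Cl.

In < P < Sn < Se < Cl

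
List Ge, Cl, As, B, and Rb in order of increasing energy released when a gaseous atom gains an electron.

B, Rb, As, Ge, Cl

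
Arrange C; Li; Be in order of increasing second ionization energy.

After 1 electron has been removed, what remains? C⁺ still has 3 valence electrons; Li⁺ is the bare [He] core; Be⁺ still has 1 valence electron.
Breaking into a closed-shell core is much more expensive than removing a leftover valence electron — Li has the largest IE_2 here.
Valence configurations: C⁺ [He]2s²2p¹, Be⁺ [He]2s¹.
Approximate IE_2 values (kJ/mol): C 2353, Li 7298, Be 1757.
Putting it together, IE_2: Be < C < Li.

Be < C < Li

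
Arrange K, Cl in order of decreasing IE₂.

K > Cl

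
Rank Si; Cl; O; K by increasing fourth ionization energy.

The fourth ionization energy removes an electron from the +3 ion. For each element: Si³⁺ still has 1 valence electron; Cl³⁺ still has 4 valence electrons; O³⁺ still has 3 valence electrons; K³⁺ is already 2 electrons into the core.
Usually core removal costs more than valence removal, but here the competition is close: a tightly held n=2 valence electron can cost more to remove than an n=3 core electron, so the actual values have to decide it.
Valence configurations: Si³⁺ [Ne]3s¹, Cl³⁺ [Ne]3s²3p², O³⁺ [He]2s²2p¹.
Approximate IE_4 values (kJ/mol): Si 4356, Cl 5159, O 7469, K 5877.
So the fourth ionization energies run Si < Cl < K < O.

Si, Cl, K, O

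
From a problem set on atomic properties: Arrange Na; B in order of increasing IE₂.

B < Na

Consider each +1 ion: Na⁺ is the bare [Ne] core; B⁺ still has 2 valence electrons.
Pulling an electron out of a noble-gas core costs far more than removing a remaining valence electron, so Na sits at the high end of IE_2.
The numbers (kJ/mol): Na 4562, B 2427.
So the second ionization energies run B < Na.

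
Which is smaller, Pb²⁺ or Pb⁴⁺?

Both ions have Z = 82 protons, but Pb⁴⁺ has lost more electrons, so its remaining electrons feel a larger effective nuclear charge per electron and are pulled in more tightly.
Higher positive charge → smaller ion, so Pb²⁺ > Pb⁴⁺.

Pb⁴⁺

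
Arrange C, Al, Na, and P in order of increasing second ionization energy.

Al, P, C, Na

Consider each +1 ion: C⁺ still has 3 valence electrons; Al⁺ still has 2 valence electrons; Na⁺ is the bare [Ne] core; P⁺ still has 4 valence electrons.
Pulling an electron out of a noble-gas core costs far more than removing a remaining valence electron, so Na sits at the high end of IE_2.
Valence configurations: C⁺ [He]2s²2p¹, Al⁺ [Ne]3s², P⁺ [Ne]3s²3p².
The numbers (kJ/mol): C 2353, Al 1817, Na 4562, P 1907.
Overall IE_2 order: Al < P < C < Na.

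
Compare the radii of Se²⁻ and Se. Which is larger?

Se²⁻

Forming Se²⁻ adds 2 electrons to Se. More electron–electron repulsion in the same shell, with unchanged nuclear charge, lets the cloud expand.
An anion is larger than its parent atom: Se²⁻ > Se.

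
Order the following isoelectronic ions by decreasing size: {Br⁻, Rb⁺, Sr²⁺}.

Br⁻ > Rb⁺ > Sr²⁺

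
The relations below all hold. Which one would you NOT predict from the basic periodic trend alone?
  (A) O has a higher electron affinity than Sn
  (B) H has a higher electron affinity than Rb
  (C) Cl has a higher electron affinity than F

(C)

The general trend: electron affinity increases across a period and decreases down a group.
(A) O (period 2, group 16) vs Sn (period 5, group 14): the stated order agrees with the simple trend.
(B) H (period 1, group 1) vs Rb (period 5, group 1): the stated order agrees with the simple trend.
(C) Cl (period 3, group 17) vs F (period 2, group 17): the stated order contradicts the simple trend.
The exception is (C): F's small 2p subshell makes the incoming electron feel strong e⁻–e⁻ repulsion, so Cl actually releases more energy on gaining an electron.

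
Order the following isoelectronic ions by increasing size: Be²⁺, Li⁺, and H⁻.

Be²⁺ < Li⁺ < H⁻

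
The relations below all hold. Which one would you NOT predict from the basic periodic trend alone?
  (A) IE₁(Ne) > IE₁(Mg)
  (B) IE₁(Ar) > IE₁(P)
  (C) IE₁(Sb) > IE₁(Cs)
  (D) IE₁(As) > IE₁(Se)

(D)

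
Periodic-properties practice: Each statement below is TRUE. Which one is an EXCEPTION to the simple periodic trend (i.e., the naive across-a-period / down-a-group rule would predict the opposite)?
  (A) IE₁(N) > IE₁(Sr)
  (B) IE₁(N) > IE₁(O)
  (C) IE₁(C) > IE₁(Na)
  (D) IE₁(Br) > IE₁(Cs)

(B)

The general trend: first ionisation energy increases across a period and decreases down a group.
(A) N (period 2, group 15) vs Sr (period 5, group 2): the stated order agrees with the simple trend.
(B) N (period 2, group 15) vs O (period 2, group 16): the stated order contradicts the simple trend.
(C) C (period 2, group 14) vs Na (period 3, group 1): the stated order agrees with the simple trend.
(D) Br (period 4, group 17) vs Cs (period 6, group 1): the stated order agrees with the simple trend.
The exception is (B): pairing an electron in O's 2p⁴ costs repulsion energy, so O ionizes more easily than half-filled N (2p³).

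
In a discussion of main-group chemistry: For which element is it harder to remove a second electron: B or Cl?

B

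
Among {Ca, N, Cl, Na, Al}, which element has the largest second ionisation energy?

Na

After 1 electron has been removed, what remains? Ca⁺ still has 1 valence electron; N⁺ still has 4 valence electrons; Cl⁺ still has 6 valence electrons; Na⁺ is the bare [Ne] core; Al⁺ still has 2 valence electrons.
Breaking into a closed-shell core is much more expensive than removing a leftover valence electron — Na has the largest IE_2 here.
Valence configurations: Ca⁺ [Ar]4s¹, N⁺ [He]2s²2p², Cl⁺ [Ne]3s²3p⁴, Al⁺ [Ne]3s².
Tabulated IE_2 (kJ/mol): Ca 1145, N 2856, Cl 2298, Na 4562, Al 1817.
Hence IE_2: Ca < Al < Cl < N < Na.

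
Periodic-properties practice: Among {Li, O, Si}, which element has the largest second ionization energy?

Consider each +1 ion: Li⁺ is the bare [He] core; O⁺ still has 5 valence electrons; Si⁺ still has 3 valence electrons.
Core electrons are held far more tightly than valence electrons, so Li tops the IE_2 order.
Valence configurations: O⁺ [He]2s²2p³, Si⁺ [Ne]3s²3p¹.
The numbers (kJ/mol): Li 7298, O 3388, Si 1577.
Putting it together, IE_2: Si < O < Li.

Li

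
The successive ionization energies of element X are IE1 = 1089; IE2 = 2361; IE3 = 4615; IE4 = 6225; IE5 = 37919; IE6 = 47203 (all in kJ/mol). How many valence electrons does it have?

Look for the largest jump between consecutive ionization energies: IE5/IE4 ≈ 6.1, far larger than any earlier ratio.
That jump marks the point where a core electron is being removed. So the atom has 4 valence electrons.

4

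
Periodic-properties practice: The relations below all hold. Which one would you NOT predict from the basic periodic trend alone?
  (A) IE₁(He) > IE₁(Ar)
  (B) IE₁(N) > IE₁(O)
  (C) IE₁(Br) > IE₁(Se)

The general trend: first ionization energy increases across a period and decreases down a group.
(A) He (period 1, group 18) vs Ar (period 3, group 18): the stated order agrees with the simple trend.
(B) N (period 2, group 15) vs O (period 2, group 16): the stated order contradicts the simple trend.
(C) Br (period 4, group 17) vs Se (period 4, group 16): the stated order agrees with the simple trend.
The exception is (B): pairing an electron in O's 2p⁴ costs repulsion energy, so O ionizes more easily than half-filled N (2p³).

(B)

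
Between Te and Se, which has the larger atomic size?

Te

Se is in period 4, group 16; Te is in period 5, group 16.
Moving right in a period, electrons are added to the same shell under a stronger nuclear pull, so atoms get smaller; moving down, a new shell is opened and atoms get larger.
All are in group 16, so atomic radius increases down the group.
So Te has the larger atomic size (Te > Se).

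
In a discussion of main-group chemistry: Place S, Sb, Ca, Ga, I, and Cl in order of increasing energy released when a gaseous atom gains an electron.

Ca < Ga < Sb < S < I < Cl

S is in period 3, group 16; Cl is in period 3, group 17; Ca is in period 4, group 2; Ga is in period 4, group 13; Sb is in period 5, group 15; I is in period 5, group 17.
EA tends to increase across a period and decrease down a group, though the pattern is less regular than for IE or radius.
These span different periods and groups, so the two trends combine.
Ga > Ca: both are in period 4; the period trend gives Ga the larger value.
Sb > Ga: the two effects oppose for this pair; the across-period effect wins (103 vs 29 kJ/mol).
S > Sb: relative to Sb, both the across-period and down-group shifts push S's electron affinity up.
I > S: period and group pull opposite ways; the across-period shift dominates (295 vs 200 kJ/mol).
Cl > I: they share group 17; the group trend gives Cl the larger value.
Tabulated electron affinity (kJ/mol): S 200, Cl 349, Ca 2, Ga 29, Sb 103, I 295.
So from lowest to highest: Ca < Ga < Sb < S < I < Cl.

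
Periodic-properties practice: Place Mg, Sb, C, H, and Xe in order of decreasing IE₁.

H is in period 1, group 1; C is in period 2, group 14; Mg is in period 3, group 2; Sb is in period 5, group 15; Xe is in period 5, group 18.
IE₁ increases left→right with effective nuclear charge and decreases top→bottom as the valence shell moves farther out.
These span different periods and groups, so the two trends combine.
Sb > Mg: the two effects oppose for this pair; the across-period effect wins (831 vs 738 kJ/mol).
C > Sb: period and group pull opposite ways; the down-group shift dominates (1086 vs 831 kJ/mol).
Xe > C: period and group pull opposite ways; the across-period shift dominates (1170 vs 1086 kJ/mol).
H > Xe: the two effects oppose for this pair; the down-group effect wins (1312 vs 1170 kJ/mol).
For reference (kJ/mol): H 1312, C 1086, Mg 738, Sb 831, Xe 1170.
So from highest to lowest: H > Xe > C > Sb > Mg.

H > Xe > C > Sb > Mg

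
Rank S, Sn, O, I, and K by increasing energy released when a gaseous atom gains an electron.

Electron affinity generally becomes more exothermic across a period toward the halogens and less exothermic down a group.
These span different periods and groups, so the two trends combine.
Sn > K: period and group pull opposite ways; the across-period shift dominates (107 vs 48 kJ/mol).
O > Sn: relative to Sn, both the across-period and down-group shifts push O's electron affinity up.
S > O: this pair runs against the simple trend — see the exception note.
I > S: period and group pull opposite ways; the across-period shift dominates (295 vs 200 kJ/mol).
Note the exception: S has a higher electron affinity than O, contrary to the simple trend — the compact 2p subshell of O repels the added electron more than S's larger 3p does.
For reference (kJ/mol): O 141, S 200, K 48, Sn 107, I 295.
So from lowest to highest: K < Sn < O < S < I.

K < Sn < O < S < I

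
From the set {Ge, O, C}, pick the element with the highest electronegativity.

Atoms toward the upper right of the periodic table pull bonding electrons most strongly.
These span different periods and groups, so the two trends combine.
C > Ge: they share group 14; the group trend gives C the larger value.
O > C: O lies to the right of C in period 2, so the across-period effect alone puts O higher.
Approximate values (Pauling): C 2.55, O 3.44, Ge 2.01.
The highest electronegativity among these belongs to O.

O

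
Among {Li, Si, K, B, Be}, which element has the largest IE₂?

After 1 electron has been removed, what remains? Li⁺ is the bare [He] core; Si⁺ still has 3 valence electrons; K⁺ is the bare [Ar] core; B⁺ still has 2 valence electrons; Be⁺ still has 1 valence electron.
Pulling an electron out of a noble-gas core costs far more than removing a remaining valence electron, so K and Li sit at the high end of IE_2.
Valence configurations: Si⁺ [Ne]3s²3p¹, B⁺ [He]2s², Be⁺ [He]2s¹.
Tabulated IE_2 (kJ/mol): Li 7298, Si 1577, K 3052, B 2427, Be 1757.
Hence IE_2: Si < Be < B < K < Li.

Li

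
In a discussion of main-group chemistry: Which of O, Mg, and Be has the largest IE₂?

O

The second ionization energy removes an electron from the +1 ion. For each element: O⁺ still has 5 valence electrons; Mg⁺ still has 1 valence electron; Be⁺ still has 1 valence electron.
All are still removing valence electrons, so compare the +1 ions as you would atoms: IE_2 generally rises across a period (higher Z_eff) and falls down a group (larger shell), subject to the usual subshell exceptions.
Valence configurations: O⁺ [He]2s²2p³, Mg⁺ [Ne]3s¹, Be⁺ [He]2s¹.
Approximate IE_2 values (kJ/mol): O 3388, Mg 1451, Be 1757.
Hence IE_2: Mg < Be < O.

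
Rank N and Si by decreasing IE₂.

N, Si

The second ionization energy removes an electron from the +1 ion. For each element: N⁺ still has 4 valence electrons; Si⁺ still has 3 valence electrons.
All are still removing valence electrons, so compare the +1 ions as you would atoms: IE_2 generally rises across a period (higher Z_eff) and falls down a group (larger shell), subject to the usual subshell exceptions.
Valence configurations: N⁺ [He]2s²2p², Si⁺ [Ne]3s²3p¹.
Approximate IE_2 values (kJ/mol): N 2856, Si 1577.
Putting it together, IE_2: Si < N.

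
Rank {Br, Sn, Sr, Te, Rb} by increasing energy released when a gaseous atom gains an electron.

Sr < Rb < Sn < Te < Br

Br is in period 4, group 17; Rb is in period 5, group 1; Sr is in period 5, group 2; Sn is in period 5, group 14; Te is in period 5, group 16.
Electron affinity generally becomes more exothermic across a period toward the halogens and less exothermic down a group.
These span different periods and groups, so the two trends combine.
Rb > Sr: this pair runs against the simple trend — see the exception note.
Sn > Rb: both are in period 5; the period trend gives Sn the larger value.
Te > Sn: Te lies to the right of Sn in period 5, so the across-period effect alone puts Te higher.
Br > Te: relative to Te, both the across-period and down-group shifts push Br's electron affinity up.
Note the exception: Rb has a higher electron affinity than Sr, contrary to the simple trend — adding an electron to Sr (ns²) has to open a new, higher-energy np subshell, which is unfavourable.
Tabulated electron affinity (kJ/mol): Br 325, Rb 47, Sr 5, Sn 107, Te 190.
So from lowest to highest: Sr < Rb < Sn < Te < Br.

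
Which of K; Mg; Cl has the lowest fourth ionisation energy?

Consider each +3 ion: K³⁺ is already 2 electrons into the core; Mg³⁺ is already 1 electron into the core; Cl³⁺ still has 4 valence electrons.
Breaking into a closed-shell core is much more expensive than removing a leftover valence electron — K and Mg have the largest IE_4 here.
Approximate IE_4 values (kJ/mol): K 5877, Mg 10543, Cl 5159.
Hence IE_4: Cl < K < Mg.

Cl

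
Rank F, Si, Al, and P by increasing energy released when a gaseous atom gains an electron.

F is in period 2, group 17; Al is in period 3, group 13; Si is in period 3, group 14; P is in period 3, group 15.
Adding an electron releases more energy for atoms nearer the top right (short of the noble gases).
Neither a single period nor a single group — weigh both effects.
P > Al: P lies to the right of Al in period 3, so the across-period effect alone puts P higher.
Si > P: this pair runs against the simple trend — see the exception note.
F > Si: relative to Si, both the across-period and down-group shifts push F's electron affinity up.
Note the exception: Si has a higher electron affinity than P, contrary to the simple trend — adding an electron to P's half-filled 3p³ is unfavourable, so Si (3p²) has the more exothermic EA.
Tabulated electron affinity (kJ/mol): F 328, Al 42, Si 134, P 72.
So from lowest to highest: Al < P < Si < F.

Al < P < Si < F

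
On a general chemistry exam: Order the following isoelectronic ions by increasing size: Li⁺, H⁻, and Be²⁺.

Be²⁺ < Li⁺ < H⁻

All of these have 2 electrons, so size is governed by nuclear charge alone: the more protons, the stronger the pull on the same electron cloud, and the smaller the ion.
Nuclear charges: Be²⁺ (Z=4), Li⁺ (Z=3), H⁻ (Z=1).
Smallest to largest: Be²⁺ < Li⁺ < H⁻.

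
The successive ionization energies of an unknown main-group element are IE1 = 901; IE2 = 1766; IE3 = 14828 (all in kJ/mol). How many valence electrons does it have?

2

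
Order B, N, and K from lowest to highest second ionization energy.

B < N < K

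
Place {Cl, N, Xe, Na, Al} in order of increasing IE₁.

N is in period 2, group 15; Na is in period 3, group 1; Al is in period 3, group 13; Cl is in period 3, group 17; Xe is in period 5, group 18.
First ionization energy rises across a period (greater Z_eff holds electrons more tightly) and falls down a group (valence electrons are farther from the nucleus).
These span different periods and groups, so the two trends combine.
Al > Na: Al lies to the right of Na in period 3, so the across-period effect alone puts Al higher.
Xe > Al: period and group pull opposite ways; the across-period shift dominates (1170 vs 578 kJ/mol).
Cl > Xe: period and group pull opposite ways; the down-group shift dominates (1251 vs 1170 kJ/mol).
N > Cl: period and group pull opposite ways; the down-group shift dominates (1402 vs 1251 kJ/mol).
Tabulated first ionization energy (kJ/mol): N 1402, Na 496, Al 578, Cl 1251, Xe 1170.
So from lowest to highest: Na < Al < Xe < Cl < N.

Na < Al < Xe < Cl < N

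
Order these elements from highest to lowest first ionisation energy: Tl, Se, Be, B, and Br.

Be is in period 2, group 2; B is in period 2, group 13; Se is in period 4, group 16; Br is in period 4, group 17; Tl is in period 6, group 13.
Removing the outermost electron gets harder across a period and easier down a group.
Here both period and group differ, so the two effects have to be weighed against each other.
B > Tl: B sits above Tl in group 13, so the down-group effect alone puts B higher.
Be > B: this pair runs against the simple trend — see the exception note.
Se > Be: the two effects oppose for this pair; the across-period effect wins (941 vs 900 kJ/mol).
Br > Se: Br lies to the right of Se in period 4, so the across-period effect alone puts Br higher.
Note the exception: Be has a higher first ionization energy than B, contrary to the simple trend — removing B's lone 2p electron is easier than breaking Be's filled 2s².
Approximate values (kJ/mol): Be 900, B 801, Se 941, Br 1140, Tl 589.
So from highest to lowest: Br > Se > Be > B > Tl.

Br, Se, Be, B, Tl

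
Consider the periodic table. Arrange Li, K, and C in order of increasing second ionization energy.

IE_2 is the cost of taking one more electron from the +1 cation: Li⁺ is the bare [He] core; K⁺ is the bare [Ar] core; C⁺ still has 3 valence electrons.
Core electrons are held far more tightly than valence electrons, so K and Li top the IE_2 order.
The numbers (kJ/mol): Li 7298, K 3052, C 2353.
Putting it together, IE_2: C < K < Li.

C, K, Li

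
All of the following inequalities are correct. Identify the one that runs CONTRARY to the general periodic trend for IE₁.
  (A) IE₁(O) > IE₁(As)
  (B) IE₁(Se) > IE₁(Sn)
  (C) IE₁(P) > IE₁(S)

(C)

The general trend: IE₁ increases across a period and decreases down a group.
(A) O (period 2, group 16) vs As (period 4, group 15): the stated order agrees with the simple trend.
(B) Se (period 4, group 16) vs Sn (period 5, group 14): the stated order agrees with the simple trend.
(C) P (period 3, group 15) vs S (period 3, group 16): the stated order contradicts the simple trend.
The exception is (C): S (3p⁴) ionizes more easily than half-filled P (3p³) because the paired 3p electron in S is pushed out by e⁻–e⁻ repulsion.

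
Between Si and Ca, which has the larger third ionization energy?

IE_3 is the cost of taking one more electron from the +2 cation: Si²⁺ still has 2 valence electrons; Ca²⁺ is the bare [Ar] core.
Core electrons are held far more tightly than valence electrons, so Ca tops the IE_3 order.
Tabulated IE_3 (kJ/mol): Si 3232, Ca 4912.
So the third ionization energies run Si < Ca.

Ca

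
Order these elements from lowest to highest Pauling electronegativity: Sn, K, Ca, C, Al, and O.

K < Ca < Al < Sn < C < O

EN rises left→right (higher Z_eff, smaller atoms) and falls top→bottom (larger, more shielded atoms).
Here both period and group differ, so the two effects have to be weighed against each other.
Ca > K: both are in period 4; the period trend gives Ca the larger value.
Al > Ca: both effects reinforce here, so Al is clearly the higher of the two.
Sn > Al: the two effects oppose for this pair; the across-period effect wins (1.96 vs 1.61).
C > Sn: they share group 14; the group trend gives C the larger value.
O > C: O lies to the right of C in period 2, so the across-period effect alone puts O higher.
For reference (Pauling): C 2.55, O 3.44, Al 1.61, K 0.82, Ca 1.00, Sn 1.96.
So from lowest to highest: K < Ca < Al < Sn < C < O.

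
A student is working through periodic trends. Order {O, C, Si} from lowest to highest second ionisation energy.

After 1 electron has been removed, what remains? O⁺ still has 5 valence electrons; C⁺ still has 3 valence electrons; Si⁺ still has 3 valence electrons.
All are still removing valence electrons, so compare the +1 ions as you would atoms: IE_2 generally rises across a period (higher Z_eff) and falls down a group (larger shell), subject to the usual subshell exceptions.
Valence configurations: O⁺ [He]2s²2p³, C⁺ [He]2s²2p¹, Si⁺ [Ne]3s²3p¹.
The numbers (kJ/mol): O 3388, C 2353, Si 1577.
So the second ionization energies run Si < C < O.

Si, C, O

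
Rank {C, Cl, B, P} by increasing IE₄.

P, Cl, C, B

The fourth ionization energy removes an electron from the +3 ion. For each element: C³⁺ still has 1 valence electron; Cl³⁺ still has 4 valence electrons; B³⁺ is the bare [He] core; P³⁺ still has 2 valence electrons.
Breaking into a closed-shell core is much more expensive than removing a leftover valence electron — B has the largest IE_4 here.
Valence configurations: C³⁺ [He]2s¹, Cl³⁺ [Ne]3s²3p², P³⁺ [Ne]3s².
Tabulated IE_4 (kJ/mol): C 6223, Cl 5159, B 25026, P 4964.
Putting it together, IE_4: P < Cl < C < B.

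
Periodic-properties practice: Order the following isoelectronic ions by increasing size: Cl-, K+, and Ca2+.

All of these have 18 electrons, so size is governed by nuclear charge alone: the more protons, the stronger the pull on the same electron cloud, and the smaller the ion.
Nuclear charges: Ca2+ (Z=20), K+ (Z=19), Cl- (Z=17).
Smallest to largest: Ca2+ < K+ < Cl-.

Ca2+ < K+ < Cl-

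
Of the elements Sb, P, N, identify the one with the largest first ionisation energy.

N

First ionization energy rises across a period (greater Z_eff holds electrons more tightly) and falls down a group (valence electrons are farther from the nucleus).
All are in group 15, so first ionization energy increases up the group.
The largest first ionisation energy among these belongs to N.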